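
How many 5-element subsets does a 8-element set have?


C(n,k) = n! / (k!(n-k)!)
C(8,5) = 8! / (5!3!)
= 56

C(8,5) = 56


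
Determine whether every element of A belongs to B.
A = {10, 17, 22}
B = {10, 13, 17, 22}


A ⊆ B means every element of A is in B.
All elements of A are in B.
So A ⊆ B.

Yes, A ⊆ B


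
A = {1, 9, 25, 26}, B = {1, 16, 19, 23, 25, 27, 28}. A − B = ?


A \ B = elements in A but not in B
A = {1, 9, 25, 26}
B = {1, 16, 19, 23, 25, 27, 28}
Remove from A any elements in B
A \ B = {9, 26}

A \ B = {9, 26}


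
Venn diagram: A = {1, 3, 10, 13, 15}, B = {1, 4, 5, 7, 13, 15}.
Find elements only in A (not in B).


A = {1, 3, 10, 13, 15}
B = {1, 4, 5, 7, 13, 15}
Region: only in A (not in B)
Elements: {3, 10}

Elements only in A (not in B): {3, 10}


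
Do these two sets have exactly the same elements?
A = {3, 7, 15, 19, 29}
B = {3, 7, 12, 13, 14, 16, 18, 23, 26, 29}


Two sets are equal iff they have exactly the same elements.
A = {3, 7, 15, 19, 29}
B = {3, 7, 12, 13, 14, 16, 18, 23, 26, 29}
Differences: {12, 13, 14, 15, 16, 18, 19, 23, 26}
A ≠ B

No, A ≠ B


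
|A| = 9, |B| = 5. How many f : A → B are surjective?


n = |A| = 9, k = |B| = 5. Surjections via inclusion-exclusion:
S(n,k) = Σ(-1)^i × C(k,i) × (k-i)^n, i=0 to k
i=0: (-1)^0×C(5,0)×5^9 = 1953125
i=1: (-1)^1×C(5,1)×4^9 = -1310720
i=2: (-1)^2×C(5,2)×3^9 = 196830
i=3: (-1)^3×C(5,3)×2^9 = -5120
i=4: (-1)^4×C(5,4)×1^9 = 5
i=5: (-1)^5×C(5,5)×0^9 = 0
Total = 834120

Number of surjections = 834120


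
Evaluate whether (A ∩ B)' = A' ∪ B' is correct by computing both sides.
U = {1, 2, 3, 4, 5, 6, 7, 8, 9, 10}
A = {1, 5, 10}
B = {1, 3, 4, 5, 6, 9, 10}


LHS: A ∩ B = {1, 5, 10}
(A ∩ B)' = U \ (A ∩ B) = {2, 3, 4, 6, 7, 8, 9}
A' = {2, 3, 4, 6, 7, 8, 9}, B' = {2, 7, 8}
Claimed RHS: A' ∪ B' = {2, 3, 4, 6, 7, 8, 9}
Identity is VALID: LHS = RHS = {2, 3, 4, 6, 7, 8, 9} ✓

Identity is valid. (A ∩ B)' = A' ∪ B' = {2, 3, 4, 6, 7, 8, 9}


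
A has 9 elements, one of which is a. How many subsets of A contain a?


Subsets of A containing a correspond to subsets of A \ {a}, which has 8 elements.
Count = 2^(n-1) = 2^8
= 256

Number of subsets containing a = 256


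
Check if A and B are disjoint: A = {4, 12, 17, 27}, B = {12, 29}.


Disjoint means A ∩ B = ∅.
A ∩ B = {12}
A ∩ B ≠ ∅, so A and B are NOT disjoint.

No, A and B are not disjoint (A ∩ B = {12})


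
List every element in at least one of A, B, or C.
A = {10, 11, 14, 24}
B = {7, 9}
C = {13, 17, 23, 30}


A ∪ B = {7, 9, 10, 11, 14, 24}
(A ∪ B) ∪ C = {7, 9, 10, 11, 13, 14, 17, 23, 24, 30}

A ∪ B ∪ C = {7, 9, 10, 11, 13, 14, 17, 23, 24, 30}


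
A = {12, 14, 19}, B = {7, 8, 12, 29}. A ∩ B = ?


A ∩ B = elements in both A and B
A = {12, 14, 19}
B = {7, 8, 12, 29}
A ∩ B = {12}

A ∩ B = {12}


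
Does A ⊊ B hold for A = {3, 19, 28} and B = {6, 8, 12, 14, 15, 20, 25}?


A ⊂ B requires: A ⊆ B AND A ≠ B.
A ⊆ B? No
A ⊄ B, so A is not a proper subset.

No, A is not a proper subset of B


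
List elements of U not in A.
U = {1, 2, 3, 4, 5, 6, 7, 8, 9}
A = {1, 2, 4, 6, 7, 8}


Aᶜ = U \ A = elements in U but not in A
U = {1, 2, 3, 4, 5, 6, 7, 8, 9}
A = {1, 2, 4, 6, 7, 8}
Aᶜ = {3, 5, 9}

Aᶜ = {3, 5, 9}


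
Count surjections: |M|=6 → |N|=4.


n = |M| = 6, k = |N| = 4. Surjections via inclusion-exclusion:
S(n,k) = Σ(-1)^i × C(k,i) × (k-i)^n, i=0 to k
i=0: (-1)^0×C(4,0)×4^6 = 4096
i=1: (-1)^1×C(4,1)×3^6 = -2916
i=2: (-1)^2×C(4,2)×2^6 = 384
i=3: (-1)^3×C(4,3)×1^6 = -4
i=4: (-1)^4×C(4,4)×0^6 = 0
Total = 1560

Number of surjections = 1560


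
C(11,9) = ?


C(n,k) = n! / (k!(n-k)!)
C(11,9) = 11! / (9!2!)
= 55

C(11,9) = 55


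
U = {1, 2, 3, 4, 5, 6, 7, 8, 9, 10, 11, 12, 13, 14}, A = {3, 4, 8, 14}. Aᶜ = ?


Aᶜ = U \ A = elements in U but not in A
U = {1, 2, 3, 4, 5, 6, 7, 8, 9, 10, 11, 12, 13, 14}
A = {3, 4, 8, 14}
Aᶜ = {1, 2, 5, 6, 7, 9, 10, 11, 12, 13}

Aᶜ = {1, 2, 5, 6, 7, 9, 10, 11, 12, 13}


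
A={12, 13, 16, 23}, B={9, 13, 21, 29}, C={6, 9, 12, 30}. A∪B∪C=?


A ∪ B = {9, 12, 13, 16, 21, 23, 29}
(A ∪ B) ∪ C = {6, 9, 12, 13, 16, 21, 23, 29, 30}

A ∪ B ∪ C = {6, 9, 12, 13, 16, 21, 23, 29, 30}


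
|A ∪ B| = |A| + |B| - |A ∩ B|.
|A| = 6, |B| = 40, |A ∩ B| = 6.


|A ∪ B| = |A| + |B| - |A ∩ B|
= 6 + 40 - 6
= 40

|A ∪ B| = 40


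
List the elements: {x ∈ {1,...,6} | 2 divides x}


Checking each candidate:
Condition: multiples of 2 in {1,...,6}
Result = {2, 4, 6}

{2, 4, 6}


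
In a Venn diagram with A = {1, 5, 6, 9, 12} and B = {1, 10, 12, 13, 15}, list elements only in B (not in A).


A = {1, 5, 6, 9, 12}
B = {1, 10, 12, 13, 15}
Region: only in B (not in A)
Elements: {10, 13, 15}

Elements only in B (not in A): {10, 13, 15}


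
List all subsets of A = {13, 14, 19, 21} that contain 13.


A subset of A contains 13 iff the remaining 3 elements form any subset of A \ {13}.
Count: 2^(n-1) = 2^3 = 8
Subsets containing 13: {13}, {13, 14}, {13, 19}, {13, 21}, {13, 14, 19}, {13, 14, 21}, {13, 19, 21}, {13, 14, 19, 21}

Subsets containing 13 (8 total): {13}, {13, 14}, {13, 19}, {13, 21}, {13, 14, 19}, {13, 14, 21}, {13, 19, 21}, {13, 14, 19, 21}


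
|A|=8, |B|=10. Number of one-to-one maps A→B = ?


An injection sends each of |A| = 8 inputs to a distinct output in B.
# injections = |B|·(|B|-1)·…·(|B|-|A|+1) = 10! / (10 - 8)!
= 10 × 9 × 8 × 7 × 6 × 5 × 4 × 3
= 1814400

Number of injections = 1814400


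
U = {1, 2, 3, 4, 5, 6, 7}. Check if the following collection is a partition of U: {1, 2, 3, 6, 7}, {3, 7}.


A partition requires: (1) non-empty parts, (2) pairwise disjoint, (3) union = U
Parts: {1, 2, 3, 6, 7}, {3, 7}
Union of parts: {1, 2, 3, 6, 7}
U = {1, 2, 3, 4, 5, 6, 7}
All non-empty? True
Pairwise disjoint? False
Covers U? False

No, not a valid partition


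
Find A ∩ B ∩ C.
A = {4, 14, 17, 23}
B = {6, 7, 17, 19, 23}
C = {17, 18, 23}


A ∩ B = {17, 23}
(A ∩ B) ∩ C = {17, 23}

A ∩ B ∩ C = {17, 23}


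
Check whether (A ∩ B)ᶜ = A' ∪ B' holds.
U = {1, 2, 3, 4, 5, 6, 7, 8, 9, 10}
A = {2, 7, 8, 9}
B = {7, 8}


LHS: A ∩ B = {7, 8}
(A ∩ B)' = U \ (A ∩ B) = {1, 2, 3, 4, 5, 6, 9, 10}
A' = {1, 3, 4, 5, 6, 10}, B' = {1, 2, 3, 4, 5, 6, 9, 10}
Claimed RHS: A' ∪ B' = {1, 2, 3, 4, 5, 6, 9, 10}
Identity is VALID: LHS = RHS = {1, 2, 3, 4, 5, 6, 9, 10} ✓

Identity is valid. (A ∩ B)' = A' ∪ B' = {1, 2, 3, 4, 5, 6, 9, 10}


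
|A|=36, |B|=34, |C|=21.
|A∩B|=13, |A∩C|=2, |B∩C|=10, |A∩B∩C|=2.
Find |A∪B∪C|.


|A∪B∪C| = |A|+|B|+|C| - |A∩B|-|A∩C|-|B∩C| + |A∩B∩C|
= 36+34+21 - 13-2-10 + 2
= 91 - 25 + 2
= 68

|A ∪ B ∪ C| = 68


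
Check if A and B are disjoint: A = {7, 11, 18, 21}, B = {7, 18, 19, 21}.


Disjoint means A ∩ B = ∅.
A ∩ B = {7, 18, 21}
A ∩ B ≠ ∅, so A and B are NOT disjoint.

No, A and B are not disjoint (A ∩ B = {7, 18, 21})


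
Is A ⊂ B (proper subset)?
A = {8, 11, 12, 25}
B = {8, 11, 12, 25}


A ⊂ B requires: A ⊆ B AND A ≠ B.
A ⊆ B? Yes
A = B? Yes
A = B, so A is not a PROPER subset.

No, A is not a proper subset of B


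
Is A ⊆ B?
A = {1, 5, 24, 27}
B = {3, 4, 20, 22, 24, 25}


A ⊆ B means every element of A is in B.
Elements in A not in B: {1, 5, 27}
So A ⊄ B.

No, A ⊄ B


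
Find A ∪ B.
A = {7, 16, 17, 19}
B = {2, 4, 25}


A ∪ B = all elements in A or B (or both)
A = {7, 16, 17, 19}
B = {2, 4, 25}
A ∪ B = {2, 4, 7, 16, 17, 19, 25}

A ∪ B = {2, 4, 7, 16, 17, 19, 25}


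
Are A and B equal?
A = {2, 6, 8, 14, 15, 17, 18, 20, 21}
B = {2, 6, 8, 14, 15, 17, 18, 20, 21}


Two sets are equal iff they have exactly the same elements.
A = {2, 6, 8, 14, 15, 17, 18, 20, 21}
B = {2, 6, 8, 14, 15, 17, 18, 20, 21}
Same elements → A = B

Yes, A = B


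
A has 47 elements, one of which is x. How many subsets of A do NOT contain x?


Subsets of A avoiding x are subsets of A \ {x}, which has 46 elements.
Count = 2^(n-1) = 2^46
= 70368744177664

Number of subsets avoiding x = 70368744177664


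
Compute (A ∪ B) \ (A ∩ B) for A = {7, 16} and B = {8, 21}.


A △ B = (A \ B) ∪ (B \ A) = elements in exactly one of A or B
A \ B = {7, 16}
B \ A = {8, 21}
A △ B = {7, 8, 16, 21}

A △ B = {7, 8, 16, 21}


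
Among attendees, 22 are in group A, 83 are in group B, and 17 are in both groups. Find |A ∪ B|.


|A ∪ B| = |A| + |B| - |A ∩ B|
= 22 + 83 - 17
= 88

|A ∪ B| = 88


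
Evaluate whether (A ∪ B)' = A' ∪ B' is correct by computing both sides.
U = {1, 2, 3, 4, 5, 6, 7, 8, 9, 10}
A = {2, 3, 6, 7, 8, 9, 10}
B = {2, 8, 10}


LHS: A ∪ B = {2, 3, 6, 7, 8, 9, 10}
(A ∪ B)' = U \ (A ∪ B) = {1, 4, 5}
A' = {1, 4, 5}, B' = {1, 3, 4, 5, 6, 7, 9}
Claimed RHS: A' ∪ B' = {1, 3, 4, 5, 6, 7, 9}
Identity is INVALID: LHS = {1, 4, 5} but the RHS claimed here equals {1, 3, 4, 5, 6, 7, 9}. The correct form is (A ∪ B)' = A' ∩ B'.

Identity is invalid: (A ∪ B)' = {1, 4, 5} but A' ∪ B' = {1, 3, 4, 5, 6, 7, 9}. The correct De Morgan law is (A ∪ B)' = A' ∩ B'.


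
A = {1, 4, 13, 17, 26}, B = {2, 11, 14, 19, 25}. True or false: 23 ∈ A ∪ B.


A = {1, 4, 13, 17, 26}, B = {2, 11, 14, 19, 25}
A ∪ B = all elements in A or B
A ∪ B = {1, 2, 4, 11, 13, 14, 17, 19, 25, 26}
Checking if 23 ∈ A ∪ B
23 is not in A ∪ B → False

23 ∉ A ∪ B


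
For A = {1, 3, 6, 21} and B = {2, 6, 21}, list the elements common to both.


A ∩ B = elements in both A and B
A = {1, 3, 6, 21}
B = {2, 6, 21}
A ∩ B = {6, 21}

A ∩ B = {6, 21}


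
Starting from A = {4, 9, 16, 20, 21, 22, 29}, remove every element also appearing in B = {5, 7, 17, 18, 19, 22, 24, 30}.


A \ B = elements in A but not in B
A = {4, 9, 16, 20, 21, 22, 29}
B = {5, 7, 17, 18, 19, 22, 24, 30}
Remove from A any elements in B
A \ B = {4, 9, 16, 20, 21, 29}

A \ B = {4, 9, 16, 20, 21, 29}


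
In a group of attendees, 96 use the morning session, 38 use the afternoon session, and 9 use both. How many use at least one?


|A ∪ B| = |A| + |B| - |A ∩ B|
= 96 + 38 - 9
= 125

|A ∪ B| = 125


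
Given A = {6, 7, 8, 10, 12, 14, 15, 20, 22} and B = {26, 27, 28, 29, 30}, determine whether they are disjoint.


Disjoint means A ∩ B = ∅.
A ∩ B = ∅
A ∩ B = ∅, so A and B are disjoint.

Yes, A and B are disjoint


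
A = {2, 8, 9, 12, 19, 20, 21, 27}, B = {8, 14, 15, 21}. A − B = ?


A \ B = elements in A but not in B
A = {2, 8, 9, 12, 19, 20, 21, 27}
B = {8, 14, 15, 21}
Remove from A any elements in B
A \ B = {2, 9, 12, 19, 20, 27}

A \ B = {2, 9, 12, 19, 20, 27}


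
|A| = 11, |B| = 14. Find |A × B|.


|A × B| = |A| × |B|
= 11 × 14
= 154

|A × B| = 154


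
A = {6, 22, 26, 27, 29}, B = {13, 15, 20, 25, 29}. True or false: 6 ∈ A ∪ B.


A = {6, 22, 26, 27, 29}, B = {13, 15, 20, 25, 29}
A ∪ B = all elements in A or B
A ∪ B = {6, 13, 15, 20, 22, 25, 26, 27, 29}
Checking if 6 ∈ A ∪ B
6 is in A ∪ B → True

6 ∈ A ∪ B


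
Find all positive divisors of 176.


Checking each candidate:
Condition: positive divisors of 176
Result = {1, 2, 4, 8, 11, 16, 22, 44, 88, 176}

{1, 2, 4, 8, 11, 16, 22, 44, 88, 176}


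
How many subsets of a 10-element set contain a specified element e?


Subsets of A containing e correspond to subsets of A \ {e}, which has 9 elements.
Count = 2^(n-1) = 2^9
= 512

Number of subsets containing e = 512


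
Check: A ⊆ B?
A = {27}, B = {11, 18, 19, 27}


A ⊆ B means every element of A is in B.
All elements of A are in B.
So A ⊆ B.

Yes, A ⊆ B


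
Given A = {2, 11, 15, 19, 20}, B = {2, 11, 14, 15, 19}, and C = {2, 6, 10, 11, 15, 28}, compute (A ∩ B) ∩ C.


A ∩ B = {2, 11, 15, 19}
(A ∩ B) ∩ C = {2, 11, 15}

A ∩ B ∩ C = {2, 11, 15}


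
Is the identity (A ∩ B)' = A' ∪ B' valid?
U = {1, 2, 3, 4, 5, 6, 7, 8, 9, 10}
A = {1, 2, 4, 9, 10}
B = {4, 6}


LHS: A ∩ B = {4}
(A ∩ B)' = U \ (A ∩ B) = {1, 2, 3, 5, 6, 7, 8, 9, 10}
A' = {3, 5, 6, 7, 8}, B' = {1, 2, 3, 5, 7, 8, 9, 10}
Claimed RHS: A' ∪ B' = {1, 2, 3, 5, 6, 7, 8, 9, 10}
Identity is VALID: LHS = RHS = {1, 2, 3, 5, 6, 7, 8, 9, 10} ✓

Identity is valid. (A ∩ B)' = A' ∪ B' = {1, 2, 3, 5, 6, 7, 8, 9, 10}


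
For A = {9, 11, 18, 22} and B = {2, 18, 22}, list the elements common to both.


A ∩ B = elements in both A and B
A = {9, 11, 18, 22}
B = {2, 18, 22}
A ∩ B = {18, 22}

A ∩ B = {18, 22}


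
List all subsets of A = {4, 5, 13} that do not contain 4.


A subset of A that omits 4 is a subset of A \ {4}, so there are 2^(n-1) = 2^2 = 4 of them.
Subsets excluding 4: ∅, {5}, {13}, {5, 13}

Subsets excluding 4 (4 total): ∅, {5}, {13}, {5, 13}


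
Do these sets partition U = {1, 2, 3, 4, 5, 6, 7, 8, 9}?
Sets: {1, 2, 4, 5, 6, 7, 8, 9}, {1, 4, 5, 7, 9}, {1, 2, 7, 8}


A partition requires: (1) non-empty parts, (2) pairwise disjoint, (3) union = U
Parts: {1, 2, 4, 5, 6, 7, 8, 9}, {1, 4, 5, 7, 9}, {1, 2, 7, 8}
Union of parts: {1, 2, 4, 5, 6, 7, 8, 9}
U = {1, 2, 3, 4, 5, 6, 7, 8, 9}
All non-empty? True
Pairwise disjoint? False
Covers U? False

No, not a valid partition


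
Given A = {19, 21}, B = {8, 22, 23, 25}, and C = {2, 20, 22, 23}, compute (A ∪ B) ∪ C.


A ∪ B = {8, 19, 21, 22, 23, 25}
(A ∪ B) ∪ C = {2, 8, 19, 20, 21, 22, 23, 25}

A ∪ B ∪ C = {2, 8, 19, 20, 21, 22, 23, 25}


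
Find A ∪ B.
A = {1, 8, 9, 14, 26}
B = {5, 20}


A ∪ B = all elements in A or B (or both)
A = {1, 8, 9, 14, 26}
B = {5, 20}
A ∪ B = {1, 5, 8, 9, 14, 20, 26}

A ∪ B = {1, 5, 8, 9, 14, 20, 26}


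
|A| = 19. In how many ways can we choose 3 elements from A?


C(n,k) = n! / (k!(n-k)!)
C(19,3) = 19! / (3!16!)
= 969

C(19,3) = 969


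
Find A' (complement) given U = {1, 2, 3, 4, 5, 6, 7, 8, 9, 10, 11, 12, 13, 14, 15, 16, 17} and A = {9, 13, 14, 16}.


Aᶜ = U \ A = elements in U but not in A
U = {1, 2, 3, 4, 5, 6, 7, 8, 9, 10, 11, 12, 13, 14, 15, 16, 17}
A = {9, 13, 14, 16}
Aᶜ = {1, 2, 3, 4, 5, 6, 7, 8, 10, 11, 12, 15, 17}

Aᶜ = {1, 2, 3, 4, 5, 6, 7, 8, 10, 11, 12, 15, 17}


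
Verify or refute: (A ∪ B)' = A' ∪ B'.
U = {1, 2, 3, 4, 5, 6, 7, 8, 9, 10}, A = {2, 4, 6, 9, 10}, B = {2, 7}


LHS: A ∪ B = {2, 4, 6, 7, 9, 10}
(A ∪ B)' = U \ (A ∪ B) = {1, 3, 5, 8}
A' = {1, 3, 5, 7, 8}, B' = {1, 3, 4, 5, 6, 8, 9, 10}
Claimed RHS: A' ∪ B' = {1, 3, 4, 5, 6, 7, 8, 9, 10}
Identity is INVALID: LHS = {1, 3, 5, 8} but the RHS claimed here equals {1, 3, 4, 5, 6, 7, 8, 9, 10}. The correct form is (A ∪ B)' = A' ∩ B'.

Identity is invalid: (A ∪ B)' = {1, 3, 5, 8} but A' ∪ B' = {1, 3, 4, 5, 6, 7, 8, 9, 10}. The correct De Morgan law is (A ∪ B)' = A' ∩ B'.


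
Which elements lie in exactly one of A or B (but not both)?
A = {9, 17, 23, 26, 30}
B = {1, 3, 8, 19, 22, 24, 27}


A △ B = (A \ B) ∪ (B \ A) = elements in exactly one of A or B
A \ B = {9, 17, 23, 26, 30}
B \ A = {1, 3, 8, 19, 22, 24, 27}
A △ B = {1, 3, 8, 9, 17, 19, 22, 23, 24, 26, 27, 30}

A △ B = {1, 3, 8, 9, 17, 19, 22, 23, 24, 26, 27, 30}


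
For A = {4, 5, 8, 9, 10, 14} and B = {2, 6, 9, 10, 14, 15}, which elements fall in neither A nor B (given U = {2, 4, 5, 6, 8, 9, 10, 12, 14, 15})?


A = {4, 5, 8, 9, 10, 14}
B = {2, 6, 9, 10, 14, 15}
Region: in neither A nor B (given U = {2, 4, 5, 6, 8, 9, 10, 12, 14, 15})
Elements: {12}

Elements in neither A nor B (given U = {2, 4, 5, 6, 8, 9, 10, 12, 14, 15}): {12}


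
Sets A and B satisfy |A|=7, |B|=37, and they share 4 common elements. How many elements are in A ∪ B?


|A ∪ B| = |A| + |B| - |A ∩ B|
= 7 + 37 - 4
= 40

|A ∪ B| = 40


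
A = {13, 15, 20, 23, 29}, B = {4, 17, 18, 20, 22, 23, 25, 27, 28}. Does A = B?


Two sets are equal iff they have exactly the same elements.
A = {13, 15, 20, 23, 29}
B = {4, 17, 18, 20, 22, 23, 25, 27, 28}
Differences: {4, 13, 15, 17, 18, 22, 25, 27, 28, 29}
A ≠ B

No, A ≠ B


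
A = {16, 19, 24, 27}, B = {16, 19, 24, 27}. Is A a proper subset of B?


A ⊂ B requires: A ⊆ B AND A ≠ B.
A ⊆ B? Yes
A = B? Yes
A = B, so A is not a PROPER subset.

No, A is not a proper subset of B


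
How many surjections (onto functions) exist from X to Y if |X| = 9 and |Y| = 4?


n = |X| = 9, k = |Y| = 4. Surjections via inclusion-exclusion:
S(n,k) = Σ(-1)^i × C(k,i) × (k-i)^n, i=0 to k
i=0: (-1)^0×C(4,0)×4^9 = 262144
i=1: (-1)^1×C(4,1)×3^9 = -78732
i=2: (-1)^2×C(4,2)×2^9 = 3072
i=3: (-1)^3×C(4,3)×1^9 = -4
i=4: (-1)^4×C(4,4)×0^9 = 0
Total = 186480

Number of surjections = 186480


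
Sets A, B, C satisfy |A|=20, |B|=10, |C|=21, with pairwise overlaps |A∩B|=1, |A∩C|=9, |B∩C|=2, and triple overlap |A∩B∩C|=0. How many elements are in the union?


|A∪B∪C| = |A|+|B|+|C| - |A∩B|-|A∩C|-|B∩C| + |A∩B∩C|
= 20+10+21 - 1-9-2 + 0
= 51 - 12 + 0
= 39

|A ∪ B ∪ C| = 39


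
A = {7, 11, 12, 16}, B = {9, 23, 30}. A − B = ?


A \ B = elements in A but not in B
A = {7, 11, 12, 16}
B = {9, 23, 30}
Remove from A any elements in B
A \ B = {7, 11, 12, 16}

A \ B = {7, 11, 12, 16}


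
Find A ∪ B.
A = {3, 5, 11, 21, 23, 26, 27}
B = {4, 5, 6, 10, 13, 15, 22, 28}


A ∪ B = all elements in A or B (or both)
A = {3, 5, 11, 21, 23, 26, 27}
B = {4, 5, 6, 10, 13, 15, 22, 28}
A ∪ B = {3, 4, 5, 6, 10, 11, 13, 15, 21, 22, 23, 26, 27, 28}

A ∪ B = {3, 4, 5, 6, 10, 11, 13, 15, 21, 22, 23, 26, 27, 28}


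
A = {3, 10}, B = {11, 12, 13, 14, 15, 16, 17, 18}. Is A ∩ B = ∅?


Disjoint means A ∩ B = ∅.
A ∩ B = ∅
A ∩ B = ∅, so A and B are disjoint.

Yes, A and B are disjoint


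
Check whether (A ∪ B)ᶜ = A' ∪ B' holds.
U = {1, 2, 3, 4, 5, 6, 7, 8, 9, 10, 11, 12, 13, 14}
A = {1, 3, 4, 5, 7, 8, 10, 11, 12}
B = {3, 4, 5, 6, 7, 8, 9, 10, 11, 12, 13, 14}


LHS: A ∪ B = {1, 3, 4, 5, 6, 7, 8, 9, 10, 11, 12, 13, 14}
(A ∪ B)' = U \ (A ∪ B) = {2}
A' = {2, 6, 9, 13, 14}, B' = {1, 2}
Claimed RHS: A' ∪ B' = {1, 2, 6, 9, 13, 14}
Identity is INVALID: LHS = {2} but the RHS claimed here equals {1, 2, 6, 9, 13, 14}. The correct form is (A ∪ B)' = A' ∩ B'.

Identity is invalid: (A ∪ B)' = {2} but A' ∪ B' = {1, 2, 6, 9, 13, 14}. The correct De Morgan law is (A ∪ B)' = A' ∩ B'.


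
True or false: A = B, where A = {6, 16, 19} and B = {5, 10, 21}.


Two sets are equal iff they have exactly the same elements.
A = {6, 16, 19}
B = {5, 10, 21}
Differences: {5, 6, 10, 16, 19, 21}
A ≠ B

No, A ≠ B


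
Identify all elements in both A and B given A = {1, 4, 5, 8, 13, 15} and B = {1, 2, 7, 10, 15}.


A = {1, 4, 5, 8, 13, 15}
B = {1, 2, 7, 10, 15}
Region: in both A and B
Elements: {1, 15}

Elements in both A and B: {1, 15}


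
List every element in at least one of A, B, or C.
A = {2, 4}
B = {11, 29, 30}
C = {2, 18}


A ∪ B = {2, 4, 11, 29, 30}
(A ∪ B) ∪ C = {2, 4, 11, 18, 29, 30}

A ∪ B ∪ C = {2, 4, 11, 18, 29, 30}


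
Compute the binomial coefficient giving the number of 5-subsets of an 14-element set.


C(n,k) = n! / (k!(n-k)!)
C(14,5) = 14! / (5!9!)
= 2002

C(14,5) = 2002


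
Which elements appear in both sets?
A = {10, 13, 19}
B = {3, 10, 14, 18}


A ∩ B = elements in both A and B
A = {10, 13, 19}
B = {3, 10, 14, 18}
A ∩ B = {10}

A ∩ B = {10}


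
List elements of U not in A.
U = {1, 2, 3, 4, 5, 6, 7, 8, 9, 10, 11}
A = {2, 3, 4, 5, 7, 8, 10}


Aᶜ = U \ A = elements in U but not in A
U = {1, 2, 3, 4, 5, 6, 7, 8, 9, 10, 11}
A = {2, 3, 4, 5, 7, 8, 10}
Aᶜ = {1, 6, 9, 11}

Aᶜ = {1, 6, 9, 11}


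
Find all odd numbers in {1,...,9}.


Checking each candidate:
Condition: odd numbers in {1,...,9}
Result = {1, 3, 5, 7, 9}

{1, 3, 5, 7, 9}


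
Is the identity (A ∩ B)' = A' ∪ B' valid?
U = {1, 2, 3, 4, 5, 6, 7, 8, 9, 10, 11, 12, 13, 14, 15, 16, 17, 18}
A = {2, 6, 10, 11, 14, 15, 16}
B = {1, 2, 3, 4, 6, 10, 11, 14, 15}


LHS: A ∩ B = {2, 6, 10, 11, 14, 15}
(A ∩ B)' = U \ (A ∩ B) = {1, 3, 4, 5, 7, 8, 9, 12, 13, 16, 17, 18}
A' = {1, 3, 4, 5, 7, 8, 9, 12, 13, 17, 18}, B' = {5, 7, 8, 9, 12, 13, 16, 17, 18}
Claimed RHS: A' ∪ B' = {1, 3, 4, 5, 7, 8, 9, 12, 13, 16, 17, 18}
Identity is VALID: LHS = RHS = {1, 3, 4, 5, 7, 8, 9, 12, 13, 16, 17, 18} ✓

Identity is valid. (A ∩ B)' = A' ∪ B' = {1, 3, 4, 5, 7, 8, 9, 12, 13, 16, 17, 18}


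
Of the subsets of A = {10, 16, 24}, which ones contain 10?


A subset of A contains 10 iff the remaining 2 elements form any subset of A \ {10}.
Count: 2^(n-1) = 2^2 = 4
Subsets containing 10: {10}, {10, 16}, {10, 24}, {10, 16, 24}

Subsets containing 10 (4 total): {10}, {10, 16}, {10, 24}, {10, 16, 24}


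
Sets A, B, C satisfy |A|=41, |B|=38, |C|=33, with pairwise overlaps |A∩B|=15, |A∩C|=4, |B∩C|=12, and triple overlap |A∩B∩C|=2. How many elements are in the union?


|A∪B∪C| = |A|+|B|+|C| - |A∩B|-|A∩C|-|B∩C| + |A∩B∩C|
= 41+38+33 - 15-4-12 + 2
= 112 - 31 + 2
= 83

|A ∪ B ∪ C| = 83


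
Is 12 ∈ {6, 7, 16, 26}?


A = {6, 7, 16, 26}
Checking if 12 is in A
12 is not in A → False

12 ∉ A


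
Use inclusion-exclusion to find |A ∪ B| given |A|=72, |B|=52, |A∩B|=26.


|A ∪ B| = |A| + |B| - |A ∩ B|
= 72 + 52 - 26
= 98

|A ∪ B| = 98


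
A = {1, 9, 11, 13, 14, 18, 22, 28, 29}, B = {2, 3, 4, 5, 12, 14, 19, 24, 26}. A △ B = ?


A △ B = (A \ B) ∪ (B \ A) = elements in exactly one of A or B
A \ B = {1, 9, 11, 13, 18, 22, 28, 29}
B \ A = {2, 3, 4, 5, 12, 19, 24, 26}
A △ B = {1, 2, 3, 4, 5, 9, 11, 12, 13, 18, 19, 22, 24, 26, 28, 29}

A △ B = {1, 2, 3, 4, 5, 9, 11, 12, 13, 18, 19, 22, 24, 26, 28, 29}


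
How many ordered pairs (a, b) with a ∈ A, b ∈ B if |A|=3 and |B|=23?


|A × B| = |A| × |B|
= 3 × 23
= 69

|A × B| = 69


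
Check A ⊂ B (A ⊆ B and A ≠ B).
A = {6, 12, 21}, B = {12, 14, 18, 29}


A ⊂ B requires: A ⊆ B AND A ≠ B.
A ⊆ B? No
A ⊄ B, so A is not a proper subset.

No, A is not a proper subset of B


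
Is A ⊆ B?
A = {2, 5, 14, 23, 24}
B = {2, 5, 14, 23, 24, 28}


A ⊆ B means every element of A is in B.
All elements of A are in B.
So A ⊆ B.

Yes, A ⊆ B


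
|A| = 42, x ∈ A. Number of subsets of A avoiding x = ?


Subsets of A avoiding x are subsets of A \ {x}, which has 41 elements.
Count = 2^(n-1) = 2^41
= 2199023255552

Number of subsets avoiding x = 2199023255552


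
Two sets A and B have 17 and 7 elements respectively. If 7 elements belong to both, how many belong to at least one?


|A ∪ B| = |A| + |B| - |A ∩ B|
= 17 + 7 - 7
= 17

|A ∪ B| = 17


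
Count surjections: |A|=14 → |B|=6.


n = |A| = 14, k = |B| = 6. Surjections via inclusion-exclusion:
S(n,k) = Σ(-1)^i × C(k,i) × (k-i)^n, i=0 to k
i=0: (-1)^0×C(6,0)×6^14 = 78364164096
i=1: (-1)^1×C(6,1)×5^14 = -36621093750
i=2: (-1)^2×C(6,2)×4^14 = 4026531840
i=3: (-1)^3×C(6,3)×3^14 = -95659380
i=4: (-1)^4×C(6,4)×2^14 = 245760
i=5: (-1)^5×C(6,5)×1^14 = -6
i=6: (-1)^6×C(6,6)×0^14 = 0
Total = 45674188560

Number of surjections = 45674188560


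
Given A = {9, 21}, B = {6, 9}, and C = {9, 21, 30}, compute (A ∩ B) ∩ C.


A ∩ B = {9}
(A ∩ B) ∩ C = {9}

A ∩ B ∩ C = {9}


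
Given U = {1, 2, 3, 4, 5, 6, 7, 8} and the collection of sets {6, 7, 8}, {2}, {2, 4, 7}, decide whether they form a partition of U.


A partition requires: (1) non-empty parts, (2) pairwise disjoint, (3) union = U
Parts: {6, 7, 8}, {2}, {2, 4, 7}
Union of parts: {2, 4, 6, 7, 8}
U = {1, 2, 3, 4, 5, 6, 7, 8}
All non-empty? True
Pairwise disjoint? False
Covers U? False

No, not a valid partition


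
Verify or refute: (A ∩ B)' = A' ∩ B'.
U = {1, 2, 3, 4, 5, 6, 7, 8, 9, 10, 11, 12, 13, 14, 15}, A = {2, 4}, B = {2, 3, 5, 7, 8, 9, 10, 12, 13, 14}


LHS: A ∩ B = {2}
(A ∩ B)' = U \ (A ∩ B) = {1, 3, 4, 5, 6, 7, 8, 9, 10, 11, 12, 13, 14, 15}
A' = {1, 3, 5, 6, 7, 8, 9, 10, 11, 12, 13, 14, 15}, B' = {1, 4, 6, 11, 15}
Claimed RHS: A' ∩ B' = {1, 6, 11, 15}
Identity is INVALID: LHS = {1, 3, 4, 5, 6, 7, 8, 9, 10, 11, 12, 13, 14, 15} but the RHS claimed here equals {1, 6, 11, 15}. The correct form is (A ∩ B)' = A' ∪ B'.

Identity is invalid: (A ∩ B)' = {1, 3, 4, 5, 6, 7, 8, 9, 10, 11, 12, 13, 14, 15} but A' ∩ B' = {1, 6, 11, 15}. The correct De Morgan law is (A ∩ B)' = A' ∪ B'.


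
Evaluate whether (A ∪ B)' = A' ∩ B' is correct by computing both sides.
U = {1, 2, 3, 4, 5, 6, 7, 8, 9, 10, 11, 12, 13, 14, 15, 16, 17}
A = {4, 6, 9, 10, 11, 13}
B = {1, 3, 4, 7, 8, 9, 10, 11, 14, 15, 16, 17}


LHS: A ∪ B = {1, 3, 4, 6, 7, 8, 9, 10, 11, 13, 14, 15, 16, 17}
(A ∪ B)' = U \ (A ∪ B) = {2, 5, 12}
A' = {1, 2, 3, 5, 7, 8, 12, 14, 15, 16, 17}, B' = {2, 5, 6, 12, 13}
Claimed RHS: A' ∩ B' = {2, 5, 12}
Identity is VALID: LHS = RHS = {2, 5, 12} ✓

Identity is valid. (A ∪ B)' = A' ∩ B' = {2, 5, 12}


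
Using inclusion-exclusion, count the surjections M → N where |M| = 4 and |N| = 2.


n = |M| = 4, k = |N| = 2. Surjections via inclusion-exclusion:
S(n,k) = Σ(-1)^i × C(k,i) × (k-i)^n, i=0 to k
i=0: (-1)^0×C(2,0)×2^4 = 16
i=1: (-1)^1×C(2,1)×1^4 = -2
i=2: (-1)^2×C(2,2)×0^4 = 0
Total = 14

Number of surjections = 14


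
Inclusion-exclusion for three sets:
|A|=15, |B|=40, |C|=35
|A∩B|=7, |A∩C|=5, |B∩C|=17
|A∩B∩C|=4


|A∪B∪C| = |A|+|B|+|C| - |A∩B|-|A∩C|-|B∩C| + |A∩B∩C|
= 15+40+35 - 7-5-17 + 4
= 90 - 29 + 4
= 65

|A ∪ B ∪ C| = 65


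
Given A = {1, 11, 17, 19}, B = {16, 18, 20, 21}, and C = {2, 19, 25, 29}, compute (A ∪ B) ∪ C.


A ∪ B = {1, 11, 16, 17, 18, 19, 20, 21}
(A ∪ B) ∪ C = {1, 2, 11, 16, 17, 18, 19, 20, 21, 25, 29}

A ∪ B ∪ C = {1, 2, 11, 16, 17, 18, 19, 20, 21, 25, 29}


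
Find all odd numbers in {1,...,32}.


Checking each candidate:
Condition: odd numbers in {1,...,32}
Result = {1, 3, 5, 7, 9, 11, 13, 15, 17, 19, 21, 23, 25, 27, 29, 31}

{1, 3, 5, 7, 9, 11, 13, 15, 17, 19, 21, 23, 25, 27, 29, 31}


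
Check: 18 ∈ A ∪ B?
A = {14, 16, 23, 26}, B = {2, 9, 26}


A = {14, 16, 23, 26}, B = {2, 9, 26}
A ∪ B = all elements in A or B
A ∪ B = {2, 9, 14, 16, 23, 26}
Checking if 18 ∈ A ∪ B
18 is not in A ∪ B → False

18 ∉ A ∪ B


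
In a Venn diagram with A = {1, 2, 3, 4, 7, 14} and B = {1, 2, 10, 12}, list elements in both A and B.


A = {1, 2, 3, 4, 7, 14}
B = {1, 2, 10, 12}
Region: in both A and B
Elements: {1, 2}

Elements in both A and B: {1, 2}


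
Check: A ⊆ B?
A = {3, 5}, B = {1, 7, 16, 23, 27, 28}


A ⊆ B means every element of A is in B.
Elements in A not in B: {3, 5}
So A ⊄ B.

No, A ⊄ B


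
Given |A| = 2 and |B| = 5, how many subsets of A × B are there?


A relation from A to B is any subset of A × B.
|A × B| = 2 × 5 = 10
# relations = 2^|A × B| = 2^10 = 1024

Number of relations = 1024


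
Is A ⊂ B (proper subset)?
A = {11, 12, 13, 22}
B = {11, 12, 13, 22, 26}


A ⊂ B requires: A ⊆ B AND A ≠ B.
A ⊆ B? Yes
A = B? No
A ⊂ B: Yes (A is a proper subset of B)

Yes, A ⊂ B


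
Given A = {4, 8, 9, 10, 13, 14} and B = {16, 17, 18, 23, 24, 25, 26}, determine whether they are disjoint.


Disjoint means A ∩ B = ∅.
A ∩ B = ∅
A ∩ B = ∅, so A and B are disjoint.

Yes, A and B are disjoint


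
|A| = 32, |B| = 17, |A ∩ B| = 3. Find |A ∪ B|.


|A ∪ B| = |A| + |B| - |A ∩ B|
= 32 + 17 - 3
= 46

|A ∪ B| = 46


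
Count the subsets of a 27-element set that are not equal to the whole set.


Total subsets = 2^n = 2^27 = 134217728
Proper subsets exclude the set itself: 2^n - 1
= 134217728 - 1
= 134217727

Number of proper subsets = 134217727


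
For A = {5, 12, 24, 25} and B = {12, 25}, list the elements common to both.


A ∩ B = elements in both A and B
A = {5, 12, 24, 25}
B = {12, 25}
A ∩ B = {12, 25}

A ∩ B = {12, 25}


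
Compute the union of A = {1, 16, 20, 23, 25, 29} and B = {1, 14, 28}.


A ∪ B = all elements in A or B (or both)
A = {1, 16, 20, 23, 25, 29}
B = {1, 14, 28}
A ∪ B = {1, 14, 16, 20, 23, 25, 28, 29}

A ∪ B = {1, 14, 16, 20, 23, 25, 28, 29}


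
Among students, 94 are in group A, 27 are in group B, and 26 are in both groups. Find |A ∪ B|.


|A ∪ B| = |A| + |B| - |A ∩ B|
= 94 + 27 - 26
= 95

|A ∪ B| = 95


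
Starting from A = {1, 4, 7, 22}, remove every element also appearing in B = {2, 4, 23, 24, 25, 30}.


A \ B = elements in A but not in B
A = {1, 4, 7, 22}
B = {2, 4, 23, 24, 25, 30}
Remove from A any elements in B
A \ B = {1, 7, 22}

A \ B = {1, 7, 22}


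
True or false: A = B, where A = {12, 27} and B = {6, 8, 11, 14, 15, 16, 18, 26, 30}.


Two sets are equal iff they have exactly the same elements.
A = {12, 27}
B = {6, 8, 11, 14, 15, 16, 18, 26, 30}
Differences: {6, 8, 11, 12, 14, 15, 16, 18, 26, 27, 30}
A ≠ B

No, A ≠ B


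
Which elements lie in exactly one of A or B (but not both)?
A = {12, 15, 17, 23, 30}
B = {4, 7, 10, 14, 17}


A △ B = (A \ B) ∪ (B \ A) = elements in exactly one of A or B
A \ B = {12, 15, 23, 30}
B \ A = {4, 7, 10, 14}
A △ B = {4, 7, 10, 12, 14, 15, 23, 30}

A △ B = {4, 7, 10, 12, 14, 15, 23, 30}


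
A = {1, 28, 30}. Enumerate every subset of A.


|A| = 3, so |P(A)| = 2^3 = 8
Enumerate subsets by cardinality (0 to 3):
∅, {1}, {28}, {30}, {1, 28}, {1, 30}, {28, 30}, {1, 28, 30}

P(A) has 8 subsets: ∅, {1}, {28}, {30}, {1, 28}, {1, 30}, {28, 30}, {1, 28, 30}


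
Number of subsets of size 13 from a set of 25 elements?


C(n,k) = n! / (k!(n-k)!)
C(25,13) = 25! / (13!12!)
= 5200300

C(25,13) = 5200300


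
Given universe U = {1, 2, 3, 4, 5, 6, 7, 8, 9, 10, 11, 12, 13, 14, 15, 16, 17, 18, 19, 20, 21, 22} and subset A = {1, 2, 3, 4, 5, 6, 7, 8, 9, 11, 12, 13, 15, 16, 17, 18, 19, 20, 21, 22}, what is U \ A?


Aᶜ = U \ A = elements in U but not in A
U = {1, 2, 3, 4, 5, 6, 7, 8, 9, 10, 11, 12, 13, 14, 15, 16, 17, 18, 19, 20, 21, 22}
A = {1, 2, 3, 4, 5, 6, 7, 8, 9, 11, 12, 13, 15, 16, 17, 18, 19, 20, 21, 22}
Aᶜ = {10, 14}

Aᶜ = {10, 14}


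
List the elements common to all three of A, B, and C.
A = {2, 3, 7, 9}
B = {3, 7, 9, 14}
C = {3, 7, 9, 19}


A ∩ B = {3, 7, 9}
(A ∩ B) ∩ C = {3, 7, 9}

A ∩ B ∩ C = {3, 7, 9}


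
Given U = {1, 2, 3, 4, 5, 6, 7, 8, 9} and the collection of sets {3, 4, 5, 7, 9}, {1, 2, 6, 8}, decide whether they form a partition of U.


A partition requires: (1) non-empty parts, (2) pairwise disjoint, (3) union = U
Parts: {3, 4, 5, 7, 9}, {1, 2, 6, 8}
Union of parts: {1, 2, 3, 4, 5, 6, 7, 8, 9}
U = {1, 2, 3, 4, 5, 6, 7, 8, 9}
All non-empty? True
Pairwise disjoint? True
Covers U? True

Yes, valid partition


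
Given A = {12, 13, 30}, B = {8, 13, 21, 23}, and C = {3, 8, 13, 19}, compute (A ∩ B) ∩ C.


A ∩ B = {13}
(A ∩ B) ∩ C = {13}

A ∩ B ∩ C = {13}


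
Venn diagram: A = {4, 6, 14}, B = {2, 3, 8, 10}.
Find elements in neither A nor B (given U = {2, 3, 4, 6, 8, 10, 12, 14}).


A = {4, 6, 14}
B = {2, 3, 8, 10}
Region: in neither A nor B (given U = {2, 3, 4, 6, 8, 10, 12, 14})
Elements: {12}

Elements in neither A nor B (given U = {2, 3, 4, 6, 8, 10, 12, 14}): {12}


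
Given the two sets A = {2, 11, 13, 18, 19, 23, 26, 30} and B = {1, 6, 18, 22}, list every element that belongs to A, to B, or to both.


A ∪ B = all elements in A or B (or both)
A = {2, 11, 13, 18, 19, 23, 26, 30}
B = {1, 6, 18, 22}
A ∪ B = {1, 2, 6, 11, 13, 18, 19, 22, 23, 26, 30}

A ∪ B = {1, 2, 6, 11, 13, 18, 19, 22, 23, 26, 30}


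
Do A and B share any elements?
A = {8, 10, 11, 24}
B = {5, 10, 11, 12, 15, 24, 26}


Disjoint means A ∩ B = ∅.
A ∩ B = {10, 11, 24}
A ∩ B ≠ ∅, so A and B are NOT disjoint.

Yes — A and B share the element(s) of A ∩ B = {10, 11, 24}, so they are not disjoint


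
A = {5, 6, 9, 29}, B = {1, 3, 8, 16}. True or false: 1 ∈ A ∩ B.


A = {5, 6, 9, 29}, B = {1, 3, 8, 16}
A ∩ B = elements in both A and B
A ∩ B = ∅
Checking if 1 ∈ A ∩ B
1 is not in A ∩ B → False

1 ∉ A ∩ B


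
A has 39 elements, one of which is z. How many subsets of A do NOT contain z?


Subsets of A avoiding z are subsets of A \ {z}, which has 38 elements.
Count = 2^(n-1) = 2^38
= 274877906944

Number of subsets avoiding z = 274877906944


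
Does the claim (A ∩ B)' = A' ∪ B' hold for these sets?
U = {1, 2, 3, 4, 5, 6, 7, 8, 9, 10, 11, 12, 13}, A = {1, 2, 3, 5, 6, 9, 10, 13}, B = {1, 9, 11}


LHS: A ∩ B = {1, 9}
(A ∩ B)' = U \ (A ∩ B) = {2, 3, 4, 5, 6, 7, 8, 10, 11, 12, 13}
A' = {4, 7, 8, 11, 12}, B' = {2, 3, 4, 5, 6, 7, 8, 10, 12, 13}
Claimed RHS: A' ∪ B' = {2, 3, 4, 5, 6, 7, 8, 10, 11, 12, 13}
Identity is VALID: LHS = RHS = {2, 3, 4, 5, 6, 7, 8, 10, 11, 12, 13} ✓

Identity is valid. (A ∩ B)' = A' ∪ B' = {2, 3, 4, 5, 6, 7, 8, 10, 11, 12, 13}


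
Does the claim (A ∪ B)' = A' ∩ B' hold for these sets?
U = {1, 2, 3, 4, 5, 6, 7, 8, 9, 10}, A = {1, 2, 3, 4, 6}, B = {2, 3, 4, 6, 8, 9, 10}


LHS: A ∪ B = {1, 2, 3, 4, 6, 8, 9, 10}
(A ∪ B)' = U \ (A ∪ B) = {5, 7}
A' = {5, 7, 8, 9, 10}, B' = {1, 5, 7}
Claimed RHS: A' ∩ B' = {5, 7}
Identity is VALID: LHS = RHS = {5, 7} ✓

Identity is valid. (A ∪ B)' = A' ∩ B' = {5, 7}


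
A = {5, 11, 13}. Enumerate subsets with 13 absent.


A subset of A that omits 13 is a subset of A \ {13}, so there are 2^(n-1) = 2^2 = 4 of them.
Subsets excluding 13: ∅, {5}, {11}, {5, 11}

Subsets excluding 13 (4 total): ∅, {5}, {11}, {5, 11}


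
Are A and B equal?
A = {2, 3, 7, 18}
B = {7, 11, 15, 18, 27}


Two sets are equal iff they have exactly the same elements.
A = {2, 3, 7, 18}
B = {7, 11, 15, 18, 27}
Differences: {2, 3, 11, 15, 27}
A ≠ B

No, A ≠ B


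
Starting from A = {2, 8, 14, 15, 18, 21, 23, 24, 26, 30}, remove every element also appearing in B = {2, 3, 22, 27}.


A \ B = elements in A but not in B
A = {2, 8, 14, 15, 18, 21, 23, 24, 26, 30}
B = {2, 3, 22, 27}
Remove from A any elements in B
A \ B = {8, 14, 15, 18, 21, 23, 24, 26, 30}

A \ B = {8, 14, 15, 18, 21, 23, 24, 26, 30}


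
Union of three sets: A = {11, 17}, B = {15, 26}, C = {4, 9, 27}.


A ∪ B = {11, 15, 17, 26}
(A ∪ B) ∪ C = {4, 9, 11, 15, 17, 26, 27}

A ∪ B ∪ C = {4, 9, 11, 15, 17, 26, 27}


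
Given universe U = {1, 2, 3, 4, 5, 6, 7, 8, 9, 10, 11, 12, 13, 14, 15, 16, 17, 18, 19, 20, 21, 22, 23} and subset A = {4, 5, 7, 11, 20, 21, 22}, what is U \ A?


Aᶜ = U \ A = elements in U but not in A
U = {1, 2, 3, 4, 5, 6, 7, 8, 9, 10, 11, 12, 13, 14, 15, 16, 17, 18, 19, 20, 21, 22, 23}
A = {4, 5, 7, 11, 20, 21, 22}
Aᶜ = {1, 2, 3, 6, 8, 9, 10, 12, 13, 14, 15, 16, 17, 18, 19, 23}

Aᶜ = {1, 2, 3, 6, 8, 9, 10, 12, 13, 14, 15, 16, 17, 18, 19, 23}


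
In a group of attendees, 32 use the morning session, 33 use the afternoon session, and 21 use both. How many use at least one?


|A ∪ B| = |A| + |B| - |A ∩ B|
= 32 + 33 - 21
= 44

|A ∪ B| = 44


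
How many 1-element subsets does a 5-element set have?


C(n,k) = n! / (k!(n-k)!)
C(5,1) = 5! / (1!4!)
= 5

C(5,1) = 5


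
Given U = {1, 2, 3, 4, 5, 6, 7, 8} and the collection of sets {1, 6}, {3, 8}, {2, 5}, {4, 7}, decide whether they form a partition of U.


A partition requires: (1) non-empty parts, (2) pairwise disjoint, (3) union = U
Parts: {1, 6}, {3, 8}, {2, 5}, {4, 7}
Union of parts: {1, 2, 3, 4, 5, 6, 7, 8}
U = {1, 2, 3, 4, 5, 6, 7, 8}
All non-empty? True
Pairwise disjoint? True
Covers U? True

Yes, valid partition


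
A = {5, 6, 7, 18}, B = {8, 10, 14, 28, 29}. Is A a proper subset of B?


A ⊂ B requires: A ⊆ B AND A ≠ B.
A ⊆ B? No
A ⊄ B, so A is not a proper subset.

No, A is not a proper subset of B


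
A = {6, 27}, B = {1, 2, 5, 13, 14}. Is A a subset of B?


A ⊆ B means every element of A is in B.
Elements in A not in B: {6, 27}
So A ⊄ B.

No, A ⊄ B


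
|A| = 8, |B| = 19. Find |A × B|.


|A × B| = |A| × |B|
= 8 × 19
= 152

|A × B| = 152


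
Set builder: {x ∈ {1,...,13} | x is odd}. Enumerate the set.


Checking each candidate:
Condition: odd numbers in {1,...,13}
Result = {1, 3, 5, 7, 9, 11, 13}

{1, 3, 5, 7, 9, 11, 13}


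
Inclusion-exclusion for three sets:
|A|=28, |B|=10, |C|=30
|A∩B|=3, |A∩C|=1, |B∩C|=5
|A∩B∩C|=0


|A∪B∪C| = |A|+|B|+|C| - |A∩B|-|A∩C|-|B∩C| + |A∩B∩C|
= 28+10+30 - 3-1-5 + 0
= 68 - 9 + 0
= 59

|A ∪ B ∪ C| = 59


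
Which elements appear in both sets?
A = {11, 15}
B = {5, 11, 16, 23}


A ∩ B = elements in both A and B
A = {11, 15}
B = {5, 11, 16, 23}
A ∩ B = {11}

A ∩ B = {11}


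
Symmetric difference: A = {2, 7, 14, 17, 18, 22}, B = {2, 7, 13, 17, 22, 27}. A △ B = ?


A △ B = (A \ B) ∪ (B \ A) = elements in exactly one of A or B
A \ B = {14, 18}
B \ A = {13, 27}
A △ B = {13, 14, 18, 27}

A △ B = {13, 14, 18, 27}


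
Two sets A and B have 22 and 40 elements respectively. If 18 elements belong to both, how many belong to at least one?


|A ∪ B| = |A| + |B| - |A ∩ B|
= 22 + 40 - 18
= 44

|A ∪ B| = 44


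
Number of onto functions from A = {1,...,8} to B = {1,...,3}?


n = |A| = 8, k = |B| = 3. Surjections via inclusion-exclusion:
S(n,k) = Σ(-1)^i × C(k,i) × (k-i)^n, i=0 to k
i=0: (-1)^0×C(3,0)×3^8 = 6561
i=1: (-1)^1×C(3,1)×2^8 = -768
i=2: (-1)^2×C(3,2)×1^8 = 3
i=3: (-1)^3×C(3,3)×0^8 = 0
Total = 5796

Number of surjections = 5796


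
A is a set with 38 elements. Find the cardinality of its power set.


Number of subsets = 2^n
= 2^38
= 274877906944

|P(A)| = 274877906944


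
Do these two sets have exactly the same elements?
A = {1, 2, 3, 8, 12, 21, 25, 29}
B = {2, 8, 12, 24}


Two sets are equal iff they have exactly the same elements.
A = {1, 2, 3, 8, 12, 21, 25, 29}
B = {2, 8, 12, 24}
Differences: {1, 3, 21, 24, 25, 29}
A ≠ B

No, A ≠ B


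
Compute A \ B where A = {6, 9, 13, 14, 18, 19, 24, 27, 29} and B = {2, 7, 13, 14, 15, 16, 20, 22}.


A \ B = elements in A but not in B
A = {6, 9, 13, 14, 18, 19, 24, 27, 29}
B = {2, 7, 13, 14, 15, 16, 20, 22}
Remove from A any elements in B
A \ B = {6, 9, 18, 19, 24, 27, 29}

A \ B = {6, 9, 18, 19, 24, 27, 29}


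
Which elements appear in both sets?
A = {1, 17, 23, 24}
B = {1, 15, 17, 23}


A ∩ B = elements in both A and B
A = {1, 17, 23, 24}
B = {1, 15, 17, 23}
A ∩ B = {1, 17, 23}

A ∩ B = {1, 17, 23}


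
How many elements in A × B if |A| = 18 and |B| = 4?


|A × B| = |A| × |B|
= 18 × 4
= 72

|A × B| = 72


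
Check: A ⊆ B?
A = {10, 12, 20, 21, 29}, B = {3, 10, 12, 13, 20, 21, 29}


A ⊆ B means every element of A is in B.
All elements of A are in B.
So A ⊆ B.

Yes, A ⊆ B


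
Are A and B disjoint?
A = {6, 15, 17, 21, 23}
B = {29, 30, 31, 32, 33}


Disjoint means A ∩ B = ∅.
A ∩ B = ∅
A ∩ B = ∅, so A and B are disjoint.

Yes, A and B are disjoint


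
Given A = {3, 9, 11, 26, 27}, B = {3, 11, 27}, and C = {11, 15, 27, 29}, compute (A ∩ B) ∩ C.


A ∩ B = {3, 11, 27}
(A ∩ B) ∩ C = {11, 27}

A ∩ B ∩ C = {11, 27}


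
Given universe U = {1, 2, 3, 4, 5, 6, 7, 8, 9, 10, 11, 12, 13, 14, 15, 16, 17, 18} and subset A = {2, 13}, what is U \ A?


Aᶜ = U \ A = elements in U but not in A
U = {1, 2, 3, 4, 5, 6, 7, 8, 9, 10, 11, 12, 13, 14, 15, 16, 17, 18}
A = {2, 13}
Aᶜ = {1, 3, 4, 5, 6, 7, 8, 9, 10, 11, 12, 14, 15, 16, 17, 18}

Aᶜ = {1, 3, 4, 5, 6, 7, 8, 9, 10, 11, 12, 14, 15, 16, 17, 18}


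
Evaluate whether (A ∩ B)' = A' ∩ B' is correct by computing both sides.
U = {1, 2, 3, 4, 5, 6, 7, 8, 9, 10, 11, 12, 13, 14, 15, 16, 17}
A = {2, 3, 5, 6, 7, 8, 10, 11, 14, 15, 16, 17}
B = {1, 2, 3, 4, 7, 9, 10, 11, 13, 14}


LHS: A ∩ B = {2, 3, 7, 10, 11, 14}
(A ∩ B)' = U \ (A ∩ B) = {1, 4, 5, 6, 8, 9, 12, 13, 15, 16, 17}
A' = {1, 4, 9, 12, 13}, B' = {5, 6, 8, 12, 15, 16, 17}
Claimed RHS: A' ∩ B' = {12}
Identity is INVALID: LHS = {1, 4, 5, 6, 8, 9, 12, 13, 15, 16, 17} but the RHS claimed here equals {12}. The correct form is (A ∩ B)' = A' ∪ B'.

Identity is invalid: (A ∩ B)' = {1, 4, 5, 6, 8, 9, 12, 13, 15, 16, 17} but A' ∩ B' = {12}. The correct De Morgan law is (A ∩ B)' = A' ∪ B'.
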